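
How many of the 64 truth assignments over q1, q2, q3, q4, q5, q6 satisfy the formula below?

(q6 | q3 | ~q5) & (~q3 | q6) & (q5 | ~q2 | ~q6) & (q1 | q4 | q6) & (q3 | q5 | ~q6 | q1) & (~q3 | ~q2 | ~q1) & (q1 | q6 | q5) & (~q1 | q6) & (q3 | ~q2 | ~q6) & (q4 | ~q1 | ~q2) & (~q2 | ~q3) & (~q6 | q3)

8

There are 2^6 = 64 truth assignments over (q1, q2, q3, q4, q5, q6).
Split on q3. With q3 = 1, the clauses containing q3 are satisfied and ~q3 drops from the rest; 8 of the 2^5 = 32 assignments to the other variables satisfy what remains.
With q3 = 0, by the same count on the reduced clause set, 0 assignments work.
Total: 8 + 0 = 8.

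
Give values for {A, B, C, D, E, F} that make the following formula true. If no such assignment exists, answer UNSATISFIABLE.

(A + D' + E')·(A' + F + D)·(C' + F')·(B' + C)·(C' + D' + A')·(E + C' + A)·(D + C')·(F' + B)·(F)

UNSATISFIABLE

Unit clause (F) forces F = 1.
Unit clause (C') forces C = 0.
Unit clause (B') forces B = 0.
But (B) is also a unit clause — contradiction.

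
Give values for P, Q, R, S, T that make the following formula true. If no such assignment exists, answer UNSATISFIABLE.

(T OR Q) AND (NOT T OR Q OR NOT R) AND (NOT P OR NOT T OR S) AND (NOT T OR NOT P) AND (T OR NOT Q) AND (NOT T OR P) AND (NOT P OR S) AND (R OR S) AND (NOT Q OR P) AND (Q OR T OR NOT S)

Branch on T: set T = true.
The clause (NOT P) is unit, so P = false.
That conflicts with the unit clause (P).
That branch fails; take T = false instead.
The clause (Q) is unit, so Q = true.
That conflicts with the unit clause (NOT Q).
Either choice for T ends in contradiction.

UNSATISFIABLE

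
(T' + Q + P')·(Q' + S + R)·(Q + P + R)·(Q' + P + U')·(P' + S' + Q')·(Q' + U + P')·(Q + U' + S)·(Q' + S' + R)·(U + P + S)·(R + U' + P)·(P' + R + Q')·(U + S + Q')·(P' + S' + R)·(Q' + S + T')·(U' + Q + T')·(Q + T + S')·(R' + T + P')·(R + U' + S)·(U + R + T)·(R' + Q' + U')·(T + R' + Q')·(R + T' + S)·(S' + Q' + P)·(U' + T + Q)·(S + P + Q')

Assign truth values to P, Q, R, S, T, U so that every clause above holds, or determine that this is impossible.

P ↦ 0,  Q ↦ 0,  R ↦ 1,  S ↦ 1,  T ↦ 1,  U ↦ 0

Try T = 1.
Try Q = 0.
From the singleton clause (P'), P = 0.
From the singleton clause (R), R = 1.
From the singleton clause (U'), U = 0.
From the singleton clause (S), S = 1.
Every clause now holds.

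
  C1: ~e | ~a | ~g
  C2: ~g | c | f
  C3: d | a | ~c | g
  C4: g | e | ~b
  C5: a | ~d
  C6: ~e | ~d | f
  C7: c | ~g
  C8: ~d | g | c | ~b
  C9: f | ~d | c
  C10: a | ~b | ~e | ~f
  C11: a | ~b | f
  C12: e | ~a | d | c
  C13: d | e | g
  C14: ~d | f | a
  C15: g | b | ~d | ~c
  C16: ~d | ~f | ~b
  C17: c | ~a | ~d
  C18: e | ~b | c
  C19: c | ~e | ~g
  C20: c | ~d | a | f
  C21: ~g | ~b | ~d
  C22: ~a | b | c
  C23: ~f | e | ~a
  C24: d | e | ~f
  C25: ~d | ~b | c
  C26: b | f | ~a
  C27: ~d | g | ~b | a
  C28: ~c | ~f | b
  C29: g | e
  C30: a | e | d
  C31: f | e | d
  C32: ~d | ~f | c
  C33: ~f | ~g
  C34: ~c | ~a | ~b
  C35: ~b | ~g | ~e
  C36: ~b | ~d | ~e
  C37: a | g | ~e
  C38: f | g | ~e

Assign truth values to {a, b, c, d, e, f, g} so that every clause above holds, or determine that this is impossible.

a: 1; b: 1; c: 0; d: 0; e: 1; f: 1; g: 0

Suppose a = 1.
Suppose e = 1.
Unit clause (~g) forces g = 0.
Unit clause (f) forces f = 1.
Suppose d = 0.
Suppose b = 1.
Unit clause (~c) forces c = 0.
All clauses are satisfied.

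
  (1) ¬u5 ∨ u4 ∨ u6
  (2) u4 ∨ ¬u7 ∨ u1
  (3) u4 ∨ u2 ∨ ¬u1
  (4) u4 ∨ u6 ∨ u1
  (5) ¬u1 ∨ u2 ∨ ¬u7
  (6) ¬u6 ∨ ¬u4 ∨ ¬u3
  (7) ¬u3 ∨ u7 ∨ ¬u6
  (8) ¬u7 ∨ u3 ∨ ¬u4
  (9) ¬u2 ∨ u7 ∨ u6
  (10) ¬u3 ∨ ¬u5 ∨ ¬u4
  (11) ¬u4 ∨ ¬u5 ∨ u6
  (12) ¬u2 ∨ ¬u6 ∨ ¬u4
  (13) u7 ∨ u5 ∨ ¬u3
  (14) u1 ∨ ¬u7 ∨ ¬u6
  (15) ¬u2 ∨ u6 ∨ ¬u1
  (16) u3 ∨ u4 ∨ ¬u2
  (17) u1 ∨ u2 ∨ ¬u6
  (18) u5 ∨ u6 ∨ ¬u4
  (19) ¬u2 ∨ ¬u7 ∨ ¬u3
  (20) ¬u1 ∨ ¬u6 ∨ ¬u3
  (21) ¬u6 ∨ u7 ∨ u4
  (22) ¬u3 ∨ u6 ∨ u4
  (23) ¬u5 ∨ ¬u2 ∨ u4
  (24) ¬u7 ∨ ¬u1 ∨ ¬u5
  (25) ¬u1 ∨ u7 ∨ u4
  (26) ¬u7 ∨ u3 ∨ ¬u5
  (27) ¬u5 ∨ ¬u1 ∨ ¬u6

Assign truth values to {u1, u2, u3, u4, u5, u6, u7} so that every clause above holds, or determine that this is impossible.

u1=True, u2=False, u3=False, u4=True, u5=False, u6=True, u7=False

Case u5 = False:
Case u7 = False:
Unit clause (¬u3) forces u3 = False.
Case u2 = False:
Case u4 = True:
Unit clause (u6) forces u6 = True.
Unit clause (u1) forces u1 = True.
This assignment satisfies each clause.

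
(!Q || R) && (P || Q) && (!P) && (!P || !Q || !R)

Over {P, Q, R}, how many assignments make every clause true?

There are 2^3 = 8 truth assignments over (P, Q, R).
Check each against the 4 clauses (columns in the order P, Q, R):
  F F F  ✗ fails (P || Q)
  F F T  ✗ fails (P || Q)
  F T F  ✗ fails (!Q || R)
  F T T  ✓ satisfies all
  T F F  ✗ fails (!P)
  T F T  ✗ fails (!P)
  T T F  ✗ fails (!Q || R)
  T T T  ✗ fails (!P)
1 of the 8 rows is a model.

1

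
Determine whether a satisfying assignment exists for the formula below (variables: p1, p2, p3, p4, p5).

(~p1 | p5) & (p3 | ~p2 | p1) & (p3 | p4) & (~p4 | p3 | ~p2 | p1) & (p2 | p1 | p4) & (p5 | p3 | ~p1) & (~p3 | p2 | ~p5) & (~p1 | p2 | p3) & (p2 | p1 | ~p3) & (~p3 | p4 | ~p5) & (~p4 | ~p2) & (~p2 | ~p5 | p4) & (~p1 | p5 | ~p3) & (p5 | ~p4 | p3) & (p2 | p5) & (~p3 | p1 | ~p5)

Satisfiable

Suppose p1 = 0.
Suppose p3 = 1.
The clause (p2) is unit, so p2 = 1.
The clause (~p4) is unit, so p4 = 0.
The clause (~p5) is unit, so p5 = 0.
Every clause now holds.
A satisfying assignment: p1=0,  p2=1,  p3=1,  p4=0,  p5=0.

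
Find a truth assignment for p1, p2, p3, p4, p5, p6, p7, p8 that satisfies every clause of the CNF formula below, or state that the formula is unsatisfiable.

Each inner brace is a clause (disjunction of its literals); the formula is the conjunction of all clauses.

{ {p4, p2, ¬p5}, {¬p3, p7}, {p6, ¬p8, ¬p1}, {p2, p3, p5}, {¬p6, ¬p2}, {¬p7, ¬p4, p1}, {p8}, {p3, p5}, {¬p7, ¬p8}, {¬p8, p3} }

The clause (p8) is unit, so p8 = True.
The clause (¬p7) is unit, so p7 = False.
The clause (¬p3) is unit, so p3 = False.
That conflicts with the unit clause (p3).

UNSATISFIABLE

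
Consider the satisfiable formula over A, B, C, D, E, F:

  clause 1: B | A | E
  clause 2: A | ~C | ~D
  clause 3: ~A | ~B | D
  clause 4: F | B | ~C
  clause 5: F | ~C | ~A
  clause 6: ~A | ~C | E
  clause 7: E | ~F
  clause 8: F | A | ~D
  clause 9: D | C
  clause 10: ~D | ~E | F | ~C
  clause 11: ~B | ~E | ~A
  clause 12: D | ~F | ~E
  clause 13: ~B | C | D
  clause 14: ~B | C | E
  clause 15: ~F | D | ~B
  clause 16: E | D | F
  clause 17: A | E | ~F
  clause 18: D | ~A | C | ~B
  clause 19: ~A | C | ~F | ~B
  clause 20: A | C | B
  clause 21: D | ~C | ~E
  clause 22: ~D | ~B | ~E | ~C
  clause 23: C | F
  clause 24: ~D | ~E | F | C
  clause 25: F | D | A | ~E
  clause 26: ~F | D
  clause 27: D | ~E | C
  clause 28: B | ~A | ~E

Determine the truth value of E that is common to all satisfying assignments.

Suppose E = 0.
From the singleton clause (~F), F = 0.
From the singleton clause (D), D = 1.
From the singleton clause (A), A = 1.
From the singleton clause (~C), C = 0.
But (C) is also a unit clause — contradiction.
So every satisfying assignment has E = True.

True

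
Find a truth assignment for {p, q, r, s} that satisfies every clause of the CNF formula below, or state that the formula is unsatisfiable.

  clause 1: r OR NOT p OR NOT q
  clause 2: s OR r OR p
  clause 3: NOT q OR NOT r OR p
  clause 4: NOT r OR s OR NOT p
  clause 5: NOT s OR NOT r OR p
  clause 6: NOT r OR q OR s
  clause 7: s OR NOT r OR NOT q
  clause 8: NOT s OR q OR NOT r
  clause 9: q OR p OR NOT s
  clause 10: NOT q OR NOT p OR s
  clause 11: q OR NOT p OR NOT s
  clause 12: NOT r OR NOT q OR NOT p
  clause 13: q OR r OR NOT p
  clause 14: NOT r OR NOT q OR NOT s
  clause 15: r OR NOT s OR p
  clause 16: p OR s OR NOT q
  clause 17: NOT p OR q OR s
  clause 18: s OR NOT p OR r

UNSATISFIABLE

Try r = true.
Try q = false.
The clause (s) is unit, so s = true.
Now (NOT s) is unsatisfied and unit — conflict.
That branch fails; take q = true instead.
The clause (p) is unit, so p = true.
Now (NOT p) is unsatisfied and unit — conflict.
Neither q = true nor q = false works.
That branch fails; take r = false instead.
Try p = false.
The clause (s) is unit, so s = true.
Now (NOT s) is unsatisfied and unit — conflict.
That branch fails; take p = true instead.
The clause (NOT q) is unit, so q = false.
Now (q) is unsatisfied and unit — conflict.
Neither p = true nor p = false works.
Neither r = true nor r = false works.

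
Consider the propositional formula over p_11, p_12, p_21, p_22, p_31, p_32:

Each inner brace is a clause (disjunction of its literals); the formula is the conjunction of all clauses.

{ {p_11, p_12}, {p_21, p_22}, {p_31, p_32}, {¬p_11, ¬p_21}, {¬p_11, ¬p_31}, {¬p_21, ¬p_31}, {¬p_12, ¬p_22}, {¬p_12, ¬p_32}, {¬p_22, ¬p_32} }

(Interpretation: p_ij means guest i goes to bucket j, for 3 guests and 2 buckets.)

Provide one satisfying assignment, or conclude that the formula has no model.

UNSATISFIABLE

Try p_11 = True.
From the singleton clause (¬p_21), p_21 = False.
From the singleton clause (p_22), p_22 = True.
From the singleton clause (¬p_31), p_31 = False.
From the singleton clause (p_32), p_32 = True.
That conflicts with the unit clause (¬p_32).
That branch fails; take p_11 = False instead.
From the singleton clause (p_12), p_12 = True.
From the singleton clause (¬p_22), p_22 = False.
From the singleton clause (p_21), p_21 = True.
From the singleton clause (¬p_31), p_31 = False.
From the singleton clause (p_32), p_32 = True.
That conflicts with the unit clause (¬p_32).
Neither p_11 = True nor p_11 = False works.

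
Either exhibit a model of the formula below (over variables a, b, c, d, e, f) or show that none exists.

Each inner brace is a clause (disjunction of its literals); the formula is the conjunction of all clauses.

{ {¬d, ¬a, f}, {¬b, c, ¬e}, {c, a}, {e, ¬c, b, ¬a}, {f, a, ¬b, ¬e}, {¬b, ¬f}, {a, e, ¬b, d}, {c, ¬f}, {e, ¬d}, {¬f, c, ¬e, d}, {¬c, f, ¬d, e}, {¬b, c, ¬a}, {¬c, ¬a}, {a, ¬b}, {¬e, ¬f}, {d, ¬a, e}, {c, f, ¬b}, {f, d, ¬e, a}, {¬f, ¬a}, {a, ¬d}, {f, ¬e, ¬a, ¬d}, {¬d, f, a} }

a ↦ False; b ↦ False; c ↦ True; d ↦ False; e ↦ False; f ↦ False

Suppose c = True.
(¬a) alone gives a = False.
(¬b) alone gives b = False.
(¬d) alone gives d = False.
Suppose e = False.
Every clause is now satisfied; f is unconstrained.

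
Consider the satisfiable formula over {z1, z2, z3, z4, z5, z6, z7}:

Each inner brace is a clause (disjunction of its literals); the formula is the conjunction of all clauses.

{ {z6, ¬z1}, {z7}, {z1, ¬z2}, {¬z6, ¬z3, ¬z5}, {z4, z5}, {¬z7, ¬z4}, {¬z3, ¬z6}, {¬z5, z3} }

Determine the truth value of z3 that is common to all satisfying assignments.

True

Suppose z3 = False.
Unit clause (z7) forces z7 = True.
Unit clause (¬z4) forces z4 = False.
Unit clause (z5) forces z5 = True.
That conflicts with the unit clause (¬z5).
So every satisfying assignment has z3 = True.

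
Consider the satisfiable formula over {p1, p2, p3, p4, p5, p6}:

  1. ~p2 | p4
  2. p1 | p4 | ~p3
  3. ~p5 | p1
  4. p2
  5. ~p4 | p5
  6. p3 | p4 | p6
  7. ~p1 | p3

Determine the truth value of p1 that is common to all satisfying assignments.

True

Suppose p1 = 0.
From the singleton clause (~p5), p5 = 0.
From the singleton clause (p2), p2 = 1.
From the singleton clause (p4), p4 = 1.
But (~p4) is also a unit clause — contradiction.
So every satisfying assignment has p1 = True.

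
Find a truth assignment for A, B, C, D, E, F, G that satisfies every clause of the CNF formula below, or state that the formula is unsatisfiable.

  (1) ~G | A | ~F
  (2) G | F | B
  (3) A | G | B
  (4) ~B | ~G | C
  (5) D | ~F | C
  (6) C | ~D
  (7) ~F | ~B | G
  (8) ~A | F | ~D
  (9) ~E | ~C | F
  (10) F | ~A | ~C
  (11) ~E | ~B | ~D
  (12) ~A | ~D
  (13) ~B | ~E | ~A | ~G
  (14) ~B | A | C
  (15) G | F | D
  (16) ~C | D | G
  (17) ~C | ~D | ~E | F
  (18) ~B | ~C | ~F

Try C = 1.
Try E = 1.
The clause (F) is unit, so F = 1.
The clause (~B) is unit, so B = 0.
Try G = 1.
The clause (A) is unit, so A = 1.
The clause (~D) is unit, so D = 0.
This assignment satisfies each clause.

A=1; B=0; C=1; D=0; E=1; F=1; G=1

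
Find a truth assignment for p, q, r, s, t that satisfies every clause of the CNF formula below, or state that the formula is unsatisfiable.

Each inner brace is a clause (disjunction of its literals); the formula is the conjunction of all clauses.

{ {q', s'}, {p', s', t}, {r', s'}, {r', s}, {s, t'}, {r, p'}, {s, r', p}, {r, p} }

Case q = 0:
Case r = 0:
(p') alone gives p = 0.
That conflicts with the unit clause (p).
Backtrack on r: now try r = 1.
(s') alone gives s = 0.
That conflicts with the unit clause (s).
Neither r = 1 nor r = 0 works.
Backtrack on q: now try q = 1.
(s') alone gives s = 0.
(r') alone gives r = 0.
(t') alone gives t = 0.
(p') alone gives p = 0.
That conflicts with the unit clause (p).
Neither q = 1 nor q = 0 works.

UNSATISFIABLE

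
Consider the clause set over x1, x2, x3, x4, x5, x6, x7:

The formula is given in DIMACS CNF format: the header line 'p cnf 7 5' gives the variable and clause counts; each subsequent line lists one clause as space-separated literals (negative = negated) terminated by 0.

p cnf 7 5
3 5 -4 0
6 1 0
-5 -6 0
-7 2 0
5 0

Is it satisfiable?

Yes, satisfiable

From the singleton clause (x5), x5 = True.
From the singleton clause (¬x6), x6 = False.
From the singleton clause (x1), x1 = True.
Branch on x7: set x7 = False.
Every clause is now satisfied; x2, x3, x4 are unconstrained.
A satisfying assignment: x1=True, x2=False, x3=True, x4=True, x5=True, x6=False, x7=False.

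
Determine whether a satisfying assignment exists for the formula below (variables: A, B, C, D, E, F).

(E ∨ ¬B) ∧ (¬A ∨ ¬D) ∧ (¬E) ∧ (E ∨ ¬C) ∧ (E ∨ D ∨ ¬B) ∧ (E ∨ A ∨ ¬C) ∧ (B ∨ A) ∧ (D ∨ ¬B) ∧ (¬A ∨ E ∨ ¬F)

The clause (¬E) is unit, so E = False.
The clause (¬B) is unit, so B = False.
The clause (¬C) is unit, so C = False.
The clause (A) is unit, so A = True.
The clause (¬D) is unit, so D = False.
The clause (¬F) is unit, so F = False.
This assignment satisfies each clause.
A satisfying assignment: A=True,  B=False,  C=False,  D=False,  E=False,  F=False.

Yes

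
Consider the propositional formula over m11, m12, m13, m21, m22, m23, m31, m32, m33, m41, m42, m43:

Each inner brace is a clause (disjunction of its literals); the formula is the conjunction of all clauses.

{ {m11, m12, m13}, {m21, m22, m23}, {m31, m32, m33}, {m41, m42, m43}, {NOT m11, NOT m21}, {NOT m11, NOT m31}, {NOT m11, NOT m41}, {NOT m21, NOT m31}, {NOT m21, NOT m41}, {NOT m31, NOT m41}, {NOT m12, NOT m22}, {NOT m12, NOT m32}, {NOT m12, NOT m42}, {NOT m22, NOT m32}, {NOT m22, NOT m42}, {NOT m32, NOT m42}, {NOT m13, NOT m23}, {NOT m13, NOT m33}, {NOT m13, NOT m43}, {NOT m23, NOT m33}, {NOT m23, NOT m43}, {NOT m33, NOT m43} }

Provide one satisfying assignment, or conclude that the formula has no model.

Try m11 = false.
Try m12 = true.
From the singleton clause (NOT m22), m22 = false.
From the singleton clause (NOT m32), m32 = false.
From the singleton clause (NOT m42), m42 = false.
Try m21 = true.
From the singleton clause (NOT m31), m31 = false.
From the singleton clause (m33), m33 = true.
From the singleton clause (NOT m41), m41 = false.
From the singleton clause (m43), m43 = true.
But (NOT m43) is also a unit clause — contradiction.
Backtrack on m21: now try m21 = false.
From the singleton clause (m23), m23 = true.
From the singleton clause (NOT m13), m13 = false.
From the singleton clause (NOT m33), m33 = false.
From the singleton clause (m31), m31 = true.
From the singleton clause (NOT m41), m41 = false.
From the singleton clause (m43), m43 = true.
But (NOT m43) is also a unit clause — contradiction.
Both values of m21 lead to a conflict.
Backtrack on m12: now try m12 = false.
From the singleton clause (m13), m13 = true.
From the singleton clause (NOT m23), m23 = false.
From the singleton clause (NOT m33), m33 = false.
From the singleton clause (NOT m43), m43 = false.
Try m21 = true.
From the singleton clause (NOT m31), m31 = false.
From the singleton clause (m32), m32 = true.
From the singleton clause (NOT m41), m41 = false.
From the singleton clause (m42), m42 = true.
But (NOT m42) is also a unit clause — contradiction.
Backtrack on m21: now try m21 = false.
From the singleton clause (m22), m22 = true.
From the singleton clause (NOT m32), m32 = false.
From the singleton clause (m31), m31 = true.
From the singleton clause (NOT m41), m41 = false.
From the singleton clause (m42), m42 = true.
But (NOT m42) is also a unit clause — contradiction.
Both values of m21 lead to a conflict.
Both values of m12 lead to a conflict.
Backtrack on m11: now try m11 = true.
From the singleton clause (NOT m21), m21 = false.
From the singleton clause (NOT m31), m31 = false.
From the singleton clause (NOT m41), m41 = false.
Try m22 = true.
From the singleton clause (NOT m12), m12 = false.
From the singleton clause (NOT m32), m32 = false.
From the singleton clause (m33), m33 = true.
From the singleton clause (NOT m42), m42 = false.
From the singleton clause (m43), m43 = true.
But (NOT m43) is also a unit clause — contradiction.
Backtrack on m22: now try m22 = false.
From the singleton clause (m23), m23 = true.
From the singleton clause (NOT m13), m13 = false.
From the singleton clause (NOT m33), m33 = false.
From the singleton clause (m32), m32 = true.
From the singleton clause (NOT m12), m12 = false.
From the singleton clause (NOT m42), m42 = false.
From the singleton clause (m43), m43 = true.
But (NOT m43) is also a unit clause — contradiction.
Both values of m22 lead to a conflict.
Both values of m11 lead to a conflict.

UNSATISFIABLE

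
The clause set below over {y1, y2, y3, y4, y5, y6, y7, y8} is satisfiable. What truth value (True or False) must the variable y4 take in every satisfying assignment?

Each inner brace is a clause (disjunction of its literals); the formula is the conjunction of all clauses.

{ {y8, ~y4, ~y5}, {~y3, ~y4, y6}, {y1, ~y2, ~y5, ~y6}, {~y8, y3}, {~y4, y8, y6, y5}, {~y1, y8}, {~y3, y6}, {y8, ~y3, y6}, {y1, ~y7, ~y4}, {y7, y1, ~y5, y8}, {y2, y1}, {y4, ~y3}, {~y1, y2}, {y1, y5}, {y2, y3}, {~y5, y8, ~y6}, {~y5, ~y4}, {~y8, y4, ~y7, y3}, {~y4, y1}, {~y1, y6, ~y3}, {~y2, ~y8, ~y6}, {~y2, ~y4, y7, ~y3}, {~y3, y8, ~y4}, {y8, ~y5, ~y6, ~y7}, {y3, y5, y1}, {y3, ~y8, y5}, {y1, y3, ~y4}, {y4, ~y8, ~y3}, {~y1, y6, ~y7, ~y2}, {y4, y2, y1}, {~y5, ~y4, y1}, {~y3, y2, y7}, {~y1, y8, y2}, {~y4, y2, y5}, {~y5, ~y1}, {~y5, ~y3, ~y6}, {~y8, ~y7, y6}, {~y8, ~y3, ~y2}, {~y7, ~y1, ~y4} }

Suppose y4 = 1.
(~y5) alone gives y5 = 0.
(y1) alone gives y1 = 1.
(y8) alone gives y8 = 1.
(y3) alone gives y3 = 1.
(y6) alone gives y6 = 1.
(y2) alone gives y2 = 1.
Now (~y2) is unsatisfied and unit — conflict.
So every satisfying assignment has y4 = False.

False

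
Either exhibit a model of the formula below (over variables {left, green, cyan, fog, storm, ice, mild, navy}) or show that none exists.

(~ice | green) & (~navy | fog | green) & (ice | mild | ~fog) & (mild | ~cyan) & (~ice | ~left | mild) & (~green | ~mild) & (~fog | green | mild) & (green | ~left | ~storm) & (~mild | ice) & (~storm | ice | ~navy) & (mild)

UNSATISFIABLE

(mild) alone gives mild = 1.
(~green) alone gives green = 0.
(~ice) alone gives ice = 0.
That conflicts with the unit clause (ice).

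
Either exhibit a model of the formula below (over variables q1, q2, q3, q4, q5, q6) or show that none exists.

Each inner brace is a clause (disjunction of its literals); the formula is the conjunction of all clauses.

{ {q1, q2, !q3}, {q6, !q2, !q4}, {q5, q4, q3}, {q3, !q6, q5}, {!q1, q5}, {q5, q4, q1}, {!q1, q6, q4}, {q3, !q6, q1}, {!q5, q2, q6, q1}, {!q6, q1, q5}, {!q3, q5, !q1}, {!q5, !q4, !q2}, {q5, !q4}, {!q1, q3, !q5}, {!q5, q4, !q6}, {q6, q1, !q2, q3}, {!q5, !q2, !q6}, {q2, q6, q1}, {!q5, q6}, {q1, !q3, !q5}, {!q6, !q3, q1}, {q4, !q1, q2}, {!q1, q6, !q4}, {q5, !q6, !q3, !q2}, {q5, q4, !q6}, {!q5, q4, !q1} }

Suppose q1 = true.
Unit clause (q5) forces q5 = true.
Unit clause (q3) forces q3 = true.
Unit clause (q6) forces q6 = true.
Unit clause (q4) forces q4 = true.
Unit clause (!q2) forces q2 = false.
All clauses are satisfied.

q1: true,  q2: false,  q3: true,  q4: true,  q5: true,  q6: true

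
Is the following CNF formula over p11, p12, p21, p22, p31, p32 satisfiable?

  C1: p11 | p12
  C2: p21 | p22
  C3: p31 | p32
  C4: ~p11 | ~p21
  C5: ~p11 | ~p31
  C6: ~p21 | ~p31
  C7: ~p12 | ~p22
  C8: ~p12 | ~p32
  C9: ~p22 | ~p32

No, unsatisfiable

Suppose p11 = 1.
From the singleton clause (~p21), p21 = 0.
From the singleton clause (p22), p22 = 1.
From the singleton clause (~p31), p31 = 0.
From the singleton clause (p32), p32 = 1.
But (~p32) is also a unit clause — contradiction.
Undo p11 and try p11 = 0.
From the singleton clause (p12), p12 = 1.
From the singleton clause (~p22), p22 = 0.
From the singleton clause (p21), p21 = 1.
From the singleton clause (~p31), p31 = 0.
From the singleton clause (p32), p32 = 1.
But (~p32) is also a unit clause — contradiction.
Neither p11 = 1 nor p11 = 0 works.
No assignment satisfies every clause.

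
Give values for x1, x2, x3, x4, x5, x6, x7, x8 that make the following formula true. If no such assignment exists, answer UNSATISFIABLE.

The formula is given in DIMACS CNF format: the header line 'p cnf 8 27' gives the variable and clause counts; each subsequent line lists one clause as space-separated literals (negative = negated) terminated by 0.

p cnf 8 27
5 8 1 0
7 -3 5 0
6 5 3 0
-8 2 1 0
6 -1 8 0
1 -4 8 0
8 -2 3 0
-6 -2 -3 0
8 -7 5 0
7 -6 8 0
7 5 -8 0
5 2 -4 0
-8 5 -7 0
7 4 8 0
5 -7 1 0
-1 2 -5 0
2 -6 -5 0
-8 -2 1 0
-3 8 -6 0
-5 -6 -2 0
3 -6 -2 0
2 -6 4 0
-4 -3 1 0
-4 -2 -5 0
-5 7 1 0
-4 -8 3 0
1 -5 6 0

x1 ↦ True,  x2 ↦ True,  x3 ↦ True,  x4 ↦ False,  x5 ↦ True,  x6 ↦ False,  x7 ↦ True,  x8 ↦ True

Branch on x5: set x5 = True.
Branch on x1: set x1 = True.
Unit clause (x2) forces x2 = True.
Unit clause (¬x6) forces x6 = False.
Unit clause (x8) forces x8 = True.
Unit clause (¬x4) forces x4 = False.
All clauses hold; x3, x7 can take either value.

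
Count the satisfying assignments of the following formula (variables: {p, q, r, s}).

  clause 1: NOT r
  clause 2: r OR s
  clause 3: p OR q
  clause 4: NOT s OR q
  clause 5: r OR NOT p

There are 2^4 = 16 truth assignments over (p, q, r, s).
Split on p. With p = true, the clauses containing p are satisfied and NOT p drops from the rest; 0 of the 2^3 = 8 assignments to the other variables satisfy what remains.
With p = false, by the same count on the reduced clause set, 1 assignment works.
Total: 0 + 1 = 1.

1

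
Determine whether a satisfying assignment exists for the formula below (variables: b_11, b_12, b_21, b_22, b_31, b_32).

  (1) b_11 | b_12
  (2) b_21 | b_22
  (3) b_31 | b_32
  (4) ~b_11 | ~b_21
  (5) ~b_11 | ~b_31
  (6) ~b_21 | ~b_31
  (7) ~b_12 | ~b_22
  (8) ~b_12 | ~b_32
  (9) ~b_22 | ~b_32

Try b_11 = 1.
The clause (~b_21) is unit, so b_21 = 0.
The clause (b_22) is unit, so b_22 = 1.
The clause (~b_31) is unit, so b_31 = 0.
The clause (b_32) is unit, so b_32 = 1.
Now (~b_32) is unsatisfied and unit — conflict.
So b_11 must be the other value — set b_11 = 0.
The clause (b_12) is unit, so b_12 = 1.
The clause (~b_22) is unit, so b_22 = 0.
The clause (b_21) is unit, so b_21 = 1.
The clause (~b_31) is unit, so b_31 = 0.
The clause (b_32) is unit, so b_32 = 1.
Now (~b_32) is unsatisfied and unit — conflict.
Either choice for b_11 ends in contradiction.
No assignment satisfies every clause.

No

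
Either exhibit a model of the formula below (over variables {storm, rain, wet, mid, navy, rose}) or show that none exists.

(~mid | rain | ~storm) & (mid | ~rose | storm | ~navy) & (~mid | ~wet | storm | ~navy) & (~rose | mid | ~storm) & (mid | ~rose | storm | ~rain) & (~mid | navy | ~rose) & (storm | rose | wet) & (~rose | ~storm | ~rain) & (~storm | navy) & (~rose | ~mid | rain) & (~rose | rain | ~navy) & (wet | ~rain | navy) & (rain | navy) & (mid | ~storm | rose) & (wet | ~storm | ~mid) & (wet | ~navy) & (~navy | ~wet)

storm: 0, rain: 1, wet: 1, mid: 1, navy: 0, rose: 0

Suppose storm = 0.
Suppose rose = 0.
(wet) alone gives wet = 1.
(~navy) alone gives navy = 0.
(rain) alone gives rain = 1.
Every clause is now satisfied; mid is unconstrained.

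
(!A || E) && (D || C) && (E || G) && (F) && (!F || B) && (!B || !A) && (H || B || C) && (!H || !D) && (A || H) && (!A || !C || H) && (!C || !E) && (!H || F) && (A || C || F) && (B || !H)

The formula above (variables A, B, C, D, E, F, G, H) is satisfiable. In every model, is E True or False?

Suppose E = true.
The clause (F) is unit, so F = true.
The clause (B) is unit, so B = true.
The clause (!A) is unit, so A = false.
The clause (H) is unit, so H = true.
The clause (!D) is unit, so D = false.
The clause (C) is unit, so C = true.
But (!C) is also a unit clause — contradiction.
So every satisfying assignment has E = False.

False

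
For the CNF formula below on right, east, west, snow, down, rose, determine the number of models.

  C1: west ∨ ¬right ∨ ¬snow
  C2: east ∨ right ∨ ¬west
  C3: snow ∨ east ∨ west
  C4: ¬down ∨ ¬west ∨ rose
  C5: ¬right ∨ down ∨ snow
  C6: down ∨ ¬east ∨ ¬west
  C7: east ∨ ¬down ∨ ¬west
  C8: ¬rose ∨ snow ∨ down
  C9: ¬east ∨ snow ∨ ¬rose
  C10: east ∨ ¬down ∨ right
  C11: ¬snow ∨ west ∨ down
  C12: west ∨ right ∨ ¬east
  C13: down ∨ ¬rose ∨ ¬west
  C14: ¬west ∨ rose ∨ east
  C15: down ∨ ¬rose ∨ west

There are 2^6 = 64 truth assignments over (right, east, west, snow, down, rose).
Split on snow. With snow = True, the clauses containing snow are satisfied and ¬snow drops from the rest; 2 of the 2^5 = 32 assignments to the other variables satisfy what remains.
With snow = False, by the same count on the reduced clause set, 1 assignment works.
Total: 2 + 1 = 3.

3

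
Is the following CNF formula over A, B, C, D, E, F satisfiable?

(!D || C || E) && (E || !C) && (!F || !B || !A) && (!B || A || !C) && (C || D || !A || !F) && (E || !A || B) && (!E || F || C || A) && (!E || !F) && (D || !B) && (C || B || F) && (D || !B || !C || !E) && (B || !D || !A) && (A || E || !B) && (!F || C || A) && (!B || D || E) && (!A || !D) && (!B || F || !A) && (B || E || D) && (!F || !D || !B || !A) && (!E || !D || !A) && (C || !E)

Case E = true:
(!F) alone gives F = false.
(C) alone gives C = true.
Case B = false:
Case D = true:
(!A) alone gives A = false.
Every clause now holds.
A satisfying assignment: A=false, B=false, C=true, D=true, E=true, F=false.

Satisfiable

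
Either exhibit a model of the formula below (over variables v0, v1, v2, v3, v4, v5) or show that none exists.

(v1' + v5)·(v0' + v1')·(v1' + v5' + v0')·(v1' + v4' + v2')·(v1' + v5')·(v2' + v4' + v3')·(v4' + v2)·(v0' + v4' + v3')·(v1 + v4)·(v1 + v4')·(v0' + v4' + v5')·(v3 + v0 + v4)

Case v1 = 0:
(v4) alone gives v4 = 1.
Now (v4') is unsatisfied and unit — conflict.
That branch fails; take v1 = 1 instead.
(v5) alone gives v5 = 1.
Now (v5') is unsatisfied and unit — conflict.
Both values of v1 lead to a conflict.

UNSATISFIABLE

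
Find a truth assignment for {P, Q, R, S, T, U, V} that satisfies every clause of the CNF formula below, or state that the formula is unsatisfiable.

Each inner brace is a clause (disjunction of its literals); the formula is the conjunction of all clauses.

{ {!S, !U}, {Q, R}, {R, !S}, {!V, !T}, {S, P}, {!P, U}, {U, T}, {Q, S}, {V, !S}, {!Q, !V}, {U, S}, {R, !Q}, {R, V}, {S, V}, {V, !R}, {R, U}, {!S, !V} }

UNSATISFIABLE

Try S = false.
Unit clause (P) forces P = true.
Unit clause (U) forces U = true.
Unit clause (Q) forces Q = true.
Unit clause (!V) forces V = false.
But (V) is also a unit clause — contradiction.
Backtrack on S: now try S = true.
Unit clause (!U) forces U = false.
Unit clause (R) forces R = true.
Unit clause (!P) forces P = false.
Unit clause (T) forces T = true.
Unit clause (!V) forces V = false.
But (V) is also a unit clause — contradiction.
Either choice for S ends in contradiction.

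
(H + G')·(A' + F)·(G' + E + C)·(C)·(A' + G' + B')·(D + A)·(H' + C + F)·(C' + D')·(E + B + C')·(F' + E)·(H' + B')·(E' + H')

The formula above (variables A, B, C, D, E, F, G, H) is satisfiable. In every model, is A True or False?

True

Suppose A = 0.
The clause (C) is unit, so C = 1.
The clause (D) is unit, so D = 1.
Now (D') is unsatisfied and unit — conflict.
So every satisfying assignment has A = True.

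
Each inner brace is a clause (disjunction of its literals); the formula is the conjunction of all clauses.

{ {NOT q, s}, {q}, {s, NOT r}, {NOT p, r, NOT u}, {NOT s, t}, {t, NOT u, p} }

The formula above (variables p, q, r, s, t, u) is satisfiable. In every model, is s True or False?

Suppose s = false.
Unit clause (NOT q) forces q = false.
But (q) is also a unit clause — contradiction.
So every satisfying assignment has s = True.

True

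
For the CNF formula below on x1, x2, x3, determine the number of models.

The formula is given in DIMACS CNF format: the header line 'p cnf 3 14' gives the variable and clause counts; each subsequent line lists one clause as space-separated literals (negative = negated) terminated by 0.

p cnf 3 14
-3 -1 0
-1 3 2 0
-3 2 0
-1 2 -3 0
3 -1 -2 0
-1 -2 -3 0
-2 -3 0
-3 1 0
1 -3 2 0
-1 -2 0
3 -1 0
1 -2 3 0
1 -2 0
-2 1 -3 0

There are 2^3 = 8 truth assignments over (x1, x2, x3).
Check each against the 14 clauses (columns in the order x1, x2, x3):
  F F F  ✓ satisfies all
  F F T  ✗ fails (¬x3 ∨ x2)
  F T F  ✗ fails (x1 ∨ ¬x2 ∨ x3)
  F T T  ✗ fails (¬x2 ∨ ¬x3)
  T F F  ✗ fails (¬x1 ∨ x3 ∨ x2)
  T F T  ✗ fails (¬x3 ∨ ¬x1)
  T T F  ✗ fails (x3 ∨ ¬x1 ∨ ¬x2)
  T T T  ✗ fails (¬x3 ∨ ¬x1)
1 of the 8 rows is a model.

1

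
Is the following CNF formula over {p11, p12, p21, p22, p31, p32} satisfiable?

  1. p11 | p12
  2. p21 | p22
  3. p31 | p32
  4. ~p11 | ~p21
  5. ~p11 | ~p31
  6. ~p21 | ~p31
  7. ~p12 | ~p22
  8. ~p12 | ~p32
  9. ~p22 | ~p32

Branch on p11: set p11 = 1.
The clause (~p21) is unit, so p21 = 0.
The clause (p22) is unit, so p22 = 1.
The clause (~p31) is unit, so p31 = 0.
The clause (p32) is unit, so p32 = 1.
Now (~p32) is unsatisfied and unit — conflict.
That branch fails; take p11 = 0 instead.
The clause (p12) is unit, so p12 = 1.
The clause (~p22) is unit, so p22 = 0.
The clause (p21) is unit, so p21 = 1.
The clause (~p31) is unit, so p31 = 0.
The clause (p32) is unit, so p32 = 1.
Now (~p32) is unsatisfied and unit — conflict.
Either choice for p11 ends in contradiction.
No assignment satisfies every clause.

No, unsatisfiable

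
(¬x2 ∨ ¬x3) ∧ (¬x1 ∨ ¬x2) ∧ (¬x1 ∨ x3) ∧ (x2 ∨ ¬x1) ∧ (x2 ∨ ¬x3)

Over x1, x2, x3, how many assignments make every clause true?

There are 2^3 = 8 truth assignments over (x1, x2, x3).
Check each against the 5 clauses (columns in the order x1, x2, x3):
  F F F  ✓ satisfies all
  F F T  ✗ fails (x2 ∨ ¬x3)
  F T F  ✓ satisfies all
  F T T  ✗ fails (¬x2 ∨ ¬x3)
  T F F  ✗ fails (¬x1 ∨ x3)
  T F T  ✗ fails (x2 ∨ ¬x1)
  T T F  ✗ fails (¬x1 ∨ ¬x2)
  T T T  ✗ fails (¬x2 ∨ ¬x3)
2 of the 8 rows are models.

2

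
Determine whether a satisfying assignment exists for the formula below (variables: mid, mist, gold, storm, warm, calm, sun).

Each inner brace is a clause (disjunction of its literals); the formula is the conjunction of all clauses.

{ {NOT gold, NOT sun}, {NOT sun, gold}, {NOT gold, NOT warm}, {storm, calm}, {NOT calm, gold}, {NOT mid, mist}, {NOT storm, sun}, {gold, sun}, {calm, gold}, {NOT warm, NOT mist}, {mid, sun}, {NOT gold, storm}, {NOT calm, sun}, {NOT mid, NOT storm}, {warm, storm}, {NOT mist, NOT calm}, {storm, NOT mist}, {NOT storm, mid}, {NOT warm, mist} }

Try gold = false.
(NOT sun) alone gives sun = false.
Now (sun) is unsatisfied and unit — conflict.
Backtrack on gold: now try gold = true.
(NOT sun) alone gives sun = false.
(NOT warm) alone gives warm = false.
(NOT storm) alone gives storm = false.
Now (storm) is unsatisfied and unit — conflict.
Either choice for gold ends in contradiction.
No assignment satisfies every clause.

No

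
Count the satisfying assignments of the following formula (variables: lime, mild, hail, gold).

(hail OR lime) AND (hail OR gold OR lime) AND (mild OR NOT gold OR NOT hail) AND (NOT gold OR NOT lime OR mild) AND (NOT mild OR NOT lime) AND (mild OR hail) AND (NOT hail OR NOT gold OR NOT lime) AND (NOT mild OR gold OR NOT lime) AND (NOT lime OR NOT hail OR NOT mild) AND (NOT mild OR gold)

3

There are 2^4 = 16 truth assignments over (lime, mild, hail, gold).
Split on gold. With gold = true, the clauses containing gold are satisfied and NOT gold drops from the rest; 1 of the 2^3 = 8 assignments to the other variables satisfy what remains.
With gold = false, by the same count on the reduced clause set, 2 assignments work.
Total: 1 + 2 = 3.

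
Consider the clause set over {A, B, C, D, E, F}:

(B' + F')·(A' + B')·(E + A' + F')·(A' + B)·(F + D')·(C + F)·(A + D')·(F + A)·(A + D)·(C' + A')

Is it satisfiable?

Branch on B: set B = 0.
From the singleton clause (A'), A = 0.
From the singleton clause (D'), D = 0.
That conflicts with the unit clause (D).
Undo B and try B = 1.
From the singleton clause (F'), F = 0.
From the singleton clause (A'), A = 0.
That conflicts with the unit clause (A).
Both values of B lead to a conflict.
No assignment satisfies every clause.

No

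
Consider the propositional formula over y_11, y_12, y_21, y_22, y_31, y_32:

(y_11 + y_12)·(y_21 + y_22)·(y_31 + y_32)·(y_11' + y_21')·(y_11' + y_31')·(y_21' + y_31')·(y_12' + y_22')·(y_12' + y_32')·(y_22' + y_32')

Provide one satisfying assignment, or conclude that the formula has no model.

Try y_11 = 1.
Unit clause (y_21') forces y_21 = 0.
Unit clause (y_22) forces y_22 = 1.
Unit clause (y_31') forces y_31 = 0.
Unit clause (y_32) forces y_32 = 1.
That conflicts with the unit clause (y_32').
Backtrack on y_11: now try y_11 = 0.
Unit clause (y_12) forces y_12 = 1.
Unit clause (y_22') forces y_22 = 0.
Unit clause (y_21) forces y_21 = 1.
Unit clause (y_31') forces y_31 = 0.
Unit clause (y_32) forces y_32 = 1.
That conflicts with the unit clause (y_32').
Both values of y_11 lead to a conflict.

UNSATISFIABLE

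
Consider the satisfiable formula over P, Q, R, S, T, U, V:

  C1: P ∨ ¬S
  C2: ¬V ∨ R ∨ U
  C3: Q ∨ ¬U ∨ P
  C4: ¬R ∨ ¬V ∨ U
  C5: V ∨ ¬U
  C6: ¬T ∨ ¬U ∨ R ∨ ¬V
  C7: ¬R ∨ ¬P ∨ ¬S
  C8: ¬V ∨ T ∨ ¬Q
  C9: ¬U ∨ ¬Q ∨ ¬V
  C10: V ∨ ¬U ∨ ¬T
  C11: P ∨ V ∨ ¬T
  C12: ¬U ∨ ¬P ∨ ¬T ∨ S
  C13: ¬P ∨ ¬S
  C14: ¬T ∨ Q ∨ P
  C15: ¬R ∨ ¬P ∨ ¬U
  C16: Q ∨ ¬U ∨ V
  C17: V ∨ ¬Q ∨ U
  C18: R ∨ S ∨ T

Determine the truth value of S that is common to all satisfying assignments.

Suppose S = True.
From the singleton clause (P), P = True.
That conflicts with the unit clause (¬P).
So every satisfying assignment has S = False.

False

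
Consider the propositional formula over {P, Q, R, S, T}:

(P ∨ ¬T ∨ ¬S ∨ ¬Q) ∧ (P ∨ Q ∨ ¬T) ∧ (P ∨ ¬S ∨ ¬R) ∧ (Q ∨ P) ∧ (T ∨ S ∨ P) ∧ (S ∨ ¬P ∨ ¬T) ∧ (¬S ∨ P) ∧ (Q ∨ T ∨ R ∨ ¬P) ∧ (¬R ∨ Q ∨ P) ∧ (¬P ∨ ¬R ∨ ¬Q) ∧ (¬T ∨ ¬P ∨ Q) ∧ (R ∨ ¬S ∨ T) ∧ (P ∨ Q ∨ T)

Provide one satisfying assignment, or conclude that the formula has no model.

P=False; Q=True; R=True; S=False; T=True

Try Q = True.
Try S = False.
Try T = True.
Unit clause (¬P) forces P = False.
All clauses hold; R can take either value.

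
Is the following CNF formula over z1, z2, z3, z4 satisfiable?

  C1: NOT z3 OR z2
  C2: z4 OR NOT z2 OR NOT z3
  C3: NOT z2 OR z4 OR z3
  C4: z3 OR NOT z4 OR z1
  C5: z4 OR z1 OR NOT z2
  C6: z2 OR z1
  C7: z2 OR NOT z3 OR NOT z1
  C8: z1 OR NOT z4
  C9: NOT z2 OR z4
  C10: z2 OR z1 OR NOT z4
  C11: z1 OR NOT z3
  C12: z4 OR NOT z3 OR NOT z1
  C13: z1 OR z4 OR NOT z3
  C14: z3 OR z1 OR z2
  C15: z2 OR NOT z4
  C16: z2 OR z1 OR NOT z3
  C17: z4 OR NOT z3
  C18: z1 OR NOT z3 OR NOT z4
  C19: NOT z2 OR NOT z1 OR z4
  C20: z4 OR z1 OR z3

Yes

Case z3 = true:
(z2) alone gives z2 = true.
(z4) alone gives z4 = true.
(z1) alone gives z1 = true.
Every clause now holds.
A satisfying assignment: z1 ↦ true,  z2 ↦ true,  z3 ↦ true,  z4 ↦ true.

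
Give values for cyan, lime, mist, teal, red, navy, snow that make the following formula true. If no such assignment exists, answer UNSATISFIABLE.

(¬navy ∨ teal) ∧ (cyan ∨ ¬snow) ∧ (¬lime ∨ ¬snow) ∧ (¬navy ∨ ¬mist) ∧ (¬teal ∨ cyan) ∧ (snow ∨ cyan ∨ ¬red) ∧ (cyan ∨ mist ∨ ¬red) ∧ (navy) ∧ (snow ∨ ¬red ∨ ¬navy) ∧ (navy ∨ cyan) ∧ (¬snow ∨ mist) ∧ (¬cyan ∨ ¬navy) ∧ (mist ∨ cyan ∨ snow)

UNSATISFIABLE

From the singleton clause (navy), navy = True.
From the singleton clause (teal), teal = True.
From the singleton clause (¬mist), mist = False.
From the singleton clause (cyan), cyan = True.
That conflicts with the unit clause (¬cyan).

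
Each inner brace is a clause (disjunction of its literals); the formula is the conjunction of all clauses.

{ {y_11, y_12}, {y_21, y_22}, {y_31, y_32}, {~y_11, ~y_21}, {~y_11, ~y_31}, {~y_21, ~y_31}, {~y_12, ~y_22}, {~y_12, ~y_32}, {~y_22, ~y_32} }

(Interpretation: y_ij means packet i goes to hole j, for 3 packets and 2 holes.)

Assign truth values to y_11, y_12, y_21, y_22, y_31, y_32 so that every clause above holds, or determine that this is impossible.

Suppose y_11 = 1.
From the singleton clause (~y_21), y_21 = 0.
From the singleton clause (y_22), y_22 = 1.
From the singleton clause (~y_31), y_31 = 0.
From the singleton clause (y_32), y_32 = 1.
Now (~y_32) is unsatisfied and unit — conflict.
Undo y_11 and try y_11 = 0.
From the singleton clause (y_12), y_12 = 1.
From the singleton clause (~y_22), y_22 = 0.
From the singleton clause (y_21), y_21 = 1.
From the singleton clause (~y_31), y_31 = 0.
From the singleton clause (y_32), y_32 = 1.
Now (~y_32) is unsatisfied and unit — conflict.
Neither y_11 = 1 nor y_11 = 0 works.

UNSATISFIABLE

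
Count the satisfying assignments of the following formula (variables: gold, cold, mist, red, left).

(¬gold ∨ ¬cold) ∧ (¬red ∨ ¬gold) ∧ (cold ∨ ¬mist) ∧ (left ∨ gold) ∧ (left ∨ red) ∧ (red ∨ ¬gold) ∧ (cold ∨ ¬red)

There are 2^5 = 32 truth assignments over (gold, cold, mist, red, left).
Split on mist. With mist = True, the clauses containing mist are satisfied and ¬mist drops from the rest; 2 of the 2^4 = 16 assignments to the other variables satisfy what remains.
With mist = False, by the same count on the reduced clause set, 3 assignments work.
(One model: gold=F, cold=F, mist=F, red=F, left=T.)
Total: 2 + 3 = 5.

5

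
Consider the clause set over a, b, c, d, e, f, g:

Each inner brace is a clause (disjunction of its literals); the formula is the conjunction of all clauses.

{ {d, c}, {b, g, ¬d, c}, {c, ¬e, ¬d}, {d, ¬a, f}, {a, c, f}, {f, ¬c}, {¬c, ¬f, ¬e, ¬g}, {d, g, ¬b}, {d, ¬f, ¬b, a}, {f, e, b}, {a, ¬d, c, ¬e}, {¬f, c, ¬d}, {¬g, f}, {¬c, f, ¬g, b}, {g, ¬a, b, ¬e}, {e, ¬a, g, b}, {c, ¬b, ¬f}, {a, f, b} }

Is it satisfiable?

Branch on d: set d = True.
Branch on c: set c = True.
Unit clause (f) forces f = True.
Branch on e: set e = False.
Branch on a: set a = False.
No clause remains; b, g are free.
A satisfying assignment: a=False; b=True; c=True; d=True; e=False; f=True; g=True.

Yes, satisfiable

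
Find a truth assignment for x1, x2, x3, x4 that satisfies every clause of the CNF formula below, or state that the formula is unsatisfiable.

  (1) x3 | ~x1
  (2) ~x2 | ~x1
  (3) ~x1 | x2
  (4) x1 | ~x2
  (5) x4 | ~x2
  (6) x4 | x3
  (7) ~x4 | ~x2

Branch on x3: set x3 = 1.
Branch on x2: set x2 = 0.
Unit clause (~x1) forces x1 = 0.
All clauses hold; x4 can take either value.

x1: 0; x2: 0; x3: 1; x4: 1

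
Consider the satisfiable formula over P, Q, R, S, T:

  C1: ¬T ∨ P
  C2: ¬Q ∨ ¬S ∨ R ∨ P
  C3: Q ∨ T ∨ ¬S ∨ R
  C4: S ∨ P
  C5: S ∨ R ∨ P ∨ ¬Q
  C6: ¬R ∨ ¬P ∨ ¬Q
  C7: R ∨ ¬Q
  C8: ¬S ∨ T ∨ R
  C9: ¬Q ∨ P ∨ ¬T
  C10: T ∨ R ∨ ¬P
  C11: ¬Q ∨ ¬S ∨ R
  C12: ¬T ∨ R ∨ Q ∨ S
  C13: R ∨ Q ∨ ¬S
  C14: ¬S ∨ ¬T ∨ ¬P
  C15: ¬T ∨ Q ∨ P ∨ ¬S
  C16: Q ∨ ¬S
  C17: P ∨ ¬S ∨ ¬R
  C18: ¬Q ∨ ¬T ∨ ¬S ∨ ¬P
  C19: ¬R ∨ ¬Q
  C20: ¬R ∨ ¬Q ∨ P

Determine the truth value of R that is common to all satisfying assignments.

Suppose R = False.
(¬Q) alone gives Q = False.
(¬S) alone gives S = False.
(P) alone gives P = True.
(T) alone gives T = True.
That conflicts with the unit clause (¬T).
So every satisfying assignment has R = True.

True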